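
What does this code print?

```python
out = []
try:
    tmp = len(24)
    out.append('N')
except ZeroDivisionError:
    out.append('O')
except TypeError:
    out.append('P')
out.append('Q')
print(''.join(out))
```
PQ

TypeError is caught by its specific handler, not ZeroDivisionError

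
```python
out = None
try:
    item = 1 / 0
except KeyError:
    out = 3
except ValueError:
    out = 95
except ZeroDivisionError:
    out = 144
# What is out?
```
144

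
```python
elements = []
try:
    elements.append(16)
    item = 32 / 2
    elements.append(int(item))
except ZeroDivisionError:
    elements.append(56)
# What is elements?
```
[16, 16]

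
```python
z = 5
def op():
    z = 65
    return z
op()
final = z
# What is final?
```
5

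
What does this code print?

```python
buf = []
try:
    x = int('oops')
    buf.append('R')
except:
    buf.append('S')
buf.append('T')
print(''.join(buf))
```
ST

Exception raised in try, caught by bare except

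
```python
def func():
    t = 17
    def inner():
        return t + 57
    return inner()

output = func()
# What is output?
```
74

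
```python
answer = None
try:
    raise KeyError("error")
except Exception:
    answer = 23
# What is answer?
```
23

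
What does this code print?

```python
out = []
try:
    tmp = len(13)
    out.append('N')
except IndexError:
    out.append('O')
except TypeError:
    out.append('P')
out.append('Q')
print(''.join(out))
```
PQ

TypeError is caught by its specific handler, not IndexError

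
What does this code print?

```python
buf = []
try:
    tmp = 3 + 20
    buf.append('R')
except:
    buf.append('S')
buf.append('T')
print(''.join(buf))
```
RT

No exception, try block completes normally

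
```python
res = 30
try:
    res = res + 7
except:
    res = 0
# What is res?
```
37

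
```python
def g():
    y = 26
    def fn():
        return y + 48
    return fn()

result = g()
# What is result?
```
74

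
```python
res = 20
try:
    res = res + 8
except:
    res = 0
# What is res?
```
28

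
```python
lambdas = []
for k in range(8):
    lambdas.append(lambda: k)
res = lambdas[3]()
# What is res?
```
7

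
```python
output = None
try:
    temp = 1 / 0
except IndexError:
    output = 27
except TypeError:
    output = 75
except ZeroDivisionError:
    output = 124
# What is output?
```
124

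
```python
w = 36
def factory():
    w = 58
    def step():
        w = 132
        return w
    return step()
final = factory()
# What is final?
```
132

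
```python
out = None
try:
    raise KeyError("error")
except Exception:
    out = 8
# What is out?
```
8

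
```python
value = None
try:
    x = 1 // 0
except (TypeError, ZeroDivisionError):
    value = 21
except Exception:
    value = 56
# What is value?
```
21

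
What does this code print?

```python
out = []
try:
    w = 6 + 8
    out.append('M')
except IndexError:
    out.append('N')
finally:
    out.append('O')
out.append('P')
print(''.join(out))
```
MOP

finally runs after normal execution too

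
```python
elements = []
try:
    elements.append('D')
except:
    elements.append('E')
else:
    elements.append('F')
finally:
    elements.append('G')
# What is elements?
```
['D', 'F', 'G']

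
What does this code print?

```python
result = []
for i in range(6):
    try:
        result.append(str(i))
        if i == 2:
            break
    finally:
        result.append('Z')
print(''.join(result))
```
0Z1Z2Z

finally runs even when breaking out of loop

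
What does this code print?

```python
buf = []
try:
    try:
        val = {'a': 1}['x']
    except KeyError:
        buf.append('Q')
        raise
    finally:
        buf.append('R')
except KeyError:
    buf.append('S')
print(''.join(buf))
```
QRS

finally runs before re-raised exception propagates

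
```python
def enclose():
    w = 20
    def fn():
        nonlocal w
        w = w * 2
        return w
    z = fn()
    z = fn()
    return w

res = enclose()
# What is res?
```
80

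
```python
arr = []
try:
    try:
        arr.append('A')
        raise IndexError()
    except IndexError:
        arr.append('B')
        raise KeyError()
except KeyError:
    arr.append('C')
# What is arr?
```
['A', 'B', 'C']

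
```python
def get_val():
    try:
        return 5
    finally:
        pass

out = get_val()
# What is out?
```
5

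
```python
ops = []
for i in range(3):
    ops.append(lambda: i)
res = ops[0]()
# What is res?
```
2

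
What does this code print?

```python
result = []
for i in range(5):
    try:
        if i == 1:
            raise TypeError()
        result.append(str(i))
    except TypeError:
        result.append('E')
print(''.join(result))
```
0E234

Exception on i=1 caught, loop continues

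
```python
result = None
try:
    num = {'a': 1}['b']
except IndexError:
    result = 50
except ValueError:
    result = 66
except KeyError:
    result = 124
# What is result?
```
124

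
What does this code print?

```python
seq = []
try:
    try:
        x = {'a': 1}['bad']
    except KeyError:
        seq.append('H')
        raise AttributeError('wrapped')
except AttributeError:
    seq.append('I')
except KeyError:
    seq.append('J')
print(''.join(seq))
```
HI

New AttributeError raised, caught by outer AttributeError handler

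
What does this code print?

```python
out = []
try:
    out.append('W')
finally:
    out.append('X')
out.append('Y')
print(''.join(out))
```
WXY

try/finally without except, no exception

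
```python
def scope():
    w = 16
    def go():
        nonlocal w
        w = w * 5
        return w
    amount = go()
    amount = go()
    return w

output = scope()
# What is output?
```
400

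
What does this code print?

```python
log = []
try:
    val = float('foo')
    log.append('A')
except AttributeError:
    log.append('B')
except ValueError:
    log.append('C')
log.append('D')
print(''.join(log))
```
CD

ValueError is caught by its specific handler, not AttributeError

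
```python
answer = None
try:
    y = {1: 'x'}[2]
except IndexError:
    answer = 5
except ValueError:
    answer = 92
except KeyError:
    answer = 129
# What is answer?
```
129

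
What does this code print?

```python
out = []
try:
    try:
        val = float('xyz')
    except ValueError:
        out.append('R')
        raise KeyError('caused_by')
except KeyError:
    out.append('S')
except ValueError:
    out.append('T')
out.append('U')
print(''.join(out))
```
RSU

KeyError raised and caught, original ValueError not re-raised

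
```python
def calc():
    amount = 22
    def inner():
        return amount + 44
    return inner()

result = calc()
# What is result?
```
66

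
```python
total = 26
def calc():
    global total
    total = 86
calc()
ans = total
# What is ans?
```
86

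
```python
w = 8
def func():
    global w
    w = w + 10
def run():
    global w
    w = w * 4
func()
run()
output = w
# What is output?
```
72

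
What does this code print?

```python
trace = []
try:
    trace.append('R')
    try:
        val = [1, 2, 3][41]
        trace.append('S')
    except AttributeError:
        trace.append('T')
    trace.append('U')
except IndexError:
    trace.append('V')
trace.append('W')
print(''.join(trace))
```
RVW

Inner handler doesn't match, propagates to outer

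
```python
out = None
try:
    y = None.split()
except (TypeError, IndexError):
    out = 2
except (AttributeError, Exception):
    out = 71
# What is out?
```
71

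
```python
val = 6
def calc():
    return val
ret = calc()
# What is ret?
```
6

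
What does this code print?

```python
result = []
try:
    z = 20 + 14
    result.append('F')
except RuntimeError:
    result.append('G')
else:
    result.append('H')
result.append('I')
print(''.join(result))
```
FHI

else block runs when no exception occurs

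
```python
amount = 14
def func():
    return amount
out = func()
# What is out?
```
14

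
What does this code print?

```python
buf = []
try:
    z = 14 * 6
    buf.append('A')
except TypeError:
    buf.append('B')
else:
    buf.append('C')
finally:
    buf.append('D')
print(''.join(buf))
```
ACD

else runs before finally when no exception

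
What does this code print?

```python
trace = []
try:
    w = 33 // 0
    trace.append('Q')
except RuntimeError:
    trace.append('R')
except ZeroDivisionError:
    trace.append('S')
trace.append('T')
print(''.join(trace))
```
ST

ZeroDivisionError is caught by its specific handler, not RuntimeError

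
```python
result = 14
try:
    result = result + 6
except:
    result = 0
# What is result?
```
20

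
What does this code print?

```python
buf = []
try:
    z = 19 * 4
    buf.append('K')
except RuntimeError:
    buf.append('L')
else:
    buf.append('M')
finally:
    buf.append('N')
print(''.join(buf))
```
KMN

else runs before finally when no exception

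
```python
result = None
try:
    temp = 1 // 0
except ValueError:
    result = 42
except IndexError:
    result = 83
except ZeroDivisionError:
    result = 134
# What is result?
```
134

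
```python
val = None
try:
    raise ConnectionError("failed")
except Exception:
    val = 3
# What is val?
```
3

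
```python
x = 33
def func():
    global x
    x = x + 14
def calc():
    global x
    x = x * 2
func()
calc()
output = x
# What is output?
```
94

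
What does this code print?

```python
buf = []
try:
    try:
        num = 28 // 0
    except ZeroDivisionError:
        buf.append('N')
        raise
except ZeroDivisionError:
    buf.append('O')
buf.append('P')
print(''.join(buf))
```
NOP

raise without argument re-raises current exception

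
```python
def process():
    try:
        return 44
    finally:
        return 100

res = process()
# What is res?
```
100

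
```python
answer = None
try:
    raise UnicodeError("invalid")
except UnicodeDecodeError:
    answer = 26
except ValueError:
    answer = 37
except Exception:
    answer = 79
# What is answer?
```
37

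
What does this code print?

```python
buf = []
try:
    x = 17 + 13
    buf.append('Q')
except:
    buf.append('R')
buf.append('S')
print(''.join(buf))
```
QS

No exception, try block completes normally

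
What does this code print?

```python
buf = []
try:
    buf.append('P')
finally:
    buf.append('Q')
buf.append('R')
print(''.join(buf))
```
PQR

try/finally without except, no exception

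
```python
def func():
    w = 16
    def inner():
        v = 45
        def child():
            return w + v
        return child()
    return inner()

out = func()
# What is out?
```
61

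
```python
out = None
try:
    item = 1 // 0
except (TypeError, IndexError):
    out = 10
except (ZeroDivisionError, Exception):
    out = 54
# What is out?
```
54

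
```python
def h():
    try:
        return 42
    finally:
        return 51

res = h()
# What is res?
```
51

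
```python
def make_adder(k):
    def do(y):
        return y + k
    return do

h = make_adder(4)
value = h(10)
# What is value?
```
14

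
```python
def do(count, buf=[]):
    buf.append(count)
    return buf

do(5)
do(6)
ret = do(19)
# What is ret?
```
[5, 6, 19]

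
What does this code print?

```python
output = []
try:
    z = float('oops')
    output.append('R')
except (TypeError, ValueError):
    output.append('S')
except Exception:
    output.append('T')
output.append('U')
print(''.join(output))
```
SU

ValueError matches tuple containing it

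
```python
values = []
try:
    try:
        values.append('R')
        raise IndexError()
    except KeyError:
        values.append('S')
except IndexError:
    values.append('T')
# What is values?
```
['R', 'T']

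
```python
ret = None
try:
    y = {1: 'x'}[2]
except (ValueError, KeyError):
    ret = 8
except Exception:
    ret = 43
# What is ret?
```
8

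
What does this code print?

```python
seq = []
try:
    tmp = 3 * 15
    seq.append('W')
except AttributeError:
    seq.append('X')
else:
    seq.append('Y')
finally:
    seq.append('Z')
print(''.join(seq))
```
WYZ

else runs before finally when no exception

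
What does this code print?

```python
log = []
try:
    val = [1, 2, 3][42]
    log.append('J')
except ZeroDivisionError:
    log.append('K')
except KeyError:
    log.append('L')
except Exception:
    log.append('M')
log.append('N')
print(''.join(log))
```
MN

IndexError not specifically caught, falls to Exception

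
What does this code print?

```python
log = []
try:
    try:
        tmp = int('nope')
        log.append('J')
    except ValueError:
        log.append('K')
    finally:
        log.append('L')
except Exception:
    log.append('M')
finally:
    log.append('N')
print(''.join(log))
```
KLN

Both finally blocks run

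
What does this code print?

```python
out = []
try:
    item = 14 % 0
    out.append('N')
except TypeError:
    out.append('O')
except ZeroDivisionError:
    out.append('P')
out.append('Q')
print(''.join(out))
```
PQ

ZeroDivisionError is caught by its specific handler, not TypeError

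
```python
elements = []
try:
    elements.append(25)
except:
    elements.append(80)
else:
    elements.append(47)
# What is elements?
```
[25, 47]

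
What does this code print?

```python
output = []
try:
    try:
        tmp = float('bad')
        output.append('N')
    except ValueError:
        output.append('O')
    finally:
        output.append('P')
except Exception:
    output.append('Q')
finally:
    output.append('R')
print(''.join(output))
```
OPR

Both finally blocks run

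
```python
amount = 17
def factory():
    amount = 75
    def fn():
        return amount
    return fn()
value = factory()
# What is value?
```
75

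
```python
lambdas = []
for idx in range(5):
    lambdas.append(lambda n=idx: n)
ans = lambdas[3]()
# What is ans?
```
3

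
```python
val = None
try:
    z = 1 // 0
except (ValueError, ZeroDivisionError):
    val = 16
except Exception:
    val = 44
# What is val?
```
16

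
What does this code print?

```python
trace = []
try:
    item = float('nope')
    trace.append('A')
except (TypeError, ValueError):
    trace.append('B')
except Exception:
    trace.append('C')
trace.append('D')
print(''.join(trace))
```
BD

ValueError matches tuple containing it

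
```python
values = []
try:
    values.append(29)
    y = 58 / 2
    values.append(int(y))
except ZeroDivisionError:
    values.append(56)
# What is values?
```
[29, 29]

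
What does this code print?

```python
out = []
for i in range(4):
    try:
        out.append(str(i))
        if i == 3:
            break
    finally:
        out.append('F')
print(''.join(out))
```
0F1F2F3F

finally runs even when breaking out of loop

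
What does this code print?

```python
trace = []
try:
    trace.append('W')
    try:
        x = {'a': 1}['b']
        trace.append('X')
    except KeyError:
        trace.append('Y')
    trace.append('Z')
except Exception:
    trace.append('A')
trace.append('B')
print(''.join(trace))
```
WYZB

Inner exception caught by inner handler, outer continues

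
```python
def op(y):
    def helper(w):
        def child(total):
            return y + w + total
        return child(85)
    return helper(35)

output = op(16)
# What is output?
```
136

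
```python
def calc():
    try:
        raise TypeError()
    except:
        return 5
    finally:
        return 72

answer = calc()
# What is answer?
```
72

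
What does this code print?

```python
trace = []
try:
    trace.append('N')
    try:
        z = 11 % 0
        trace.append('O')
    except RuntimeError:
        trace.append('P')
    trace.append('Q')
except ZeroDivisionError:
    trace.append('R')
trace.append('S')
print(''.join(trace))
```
NRS

Inner handler doesn't match, propagates to outer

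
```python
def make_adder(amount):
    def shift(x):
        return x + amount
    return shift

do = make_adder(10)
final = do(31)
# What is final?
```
41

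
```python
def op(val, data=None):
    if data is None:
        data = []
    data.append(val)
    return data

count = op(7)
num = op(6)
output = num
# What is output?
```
[6]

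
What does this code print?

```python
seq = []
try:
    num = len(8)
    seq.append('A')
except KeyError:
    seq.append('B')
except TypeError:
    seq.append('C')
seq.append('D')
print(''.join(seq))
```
CD

TypeError is caught by its specific handler, not KeyError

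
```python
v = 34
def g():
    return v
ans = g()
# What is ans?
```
34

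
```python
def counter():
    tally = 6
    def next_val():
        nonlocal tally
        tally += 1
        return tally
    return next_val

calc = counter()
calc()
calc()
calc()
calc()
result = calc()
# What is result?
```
11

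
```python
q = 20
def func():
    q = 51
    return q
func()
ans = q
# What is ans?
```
20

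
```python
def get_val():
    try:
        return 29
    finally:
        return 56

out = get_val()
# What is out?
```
56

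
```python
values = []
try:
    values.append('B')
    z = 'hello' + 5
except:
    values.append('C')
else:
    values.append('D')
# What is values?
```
['B', 'C']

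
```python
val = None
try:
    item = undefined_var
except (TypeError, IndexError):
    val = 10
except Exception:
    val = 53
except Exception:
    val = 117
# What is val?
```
53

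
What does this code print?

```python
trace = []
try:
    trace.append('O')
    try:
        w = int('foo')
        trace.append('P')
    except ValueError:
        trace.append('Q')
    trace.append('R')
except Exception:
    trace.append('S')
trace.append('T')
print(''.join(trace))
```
OQRT

Inner exception caught by inner handler, outer continues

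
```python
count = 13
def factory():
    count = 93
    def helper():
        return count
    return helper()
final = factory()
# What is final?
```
93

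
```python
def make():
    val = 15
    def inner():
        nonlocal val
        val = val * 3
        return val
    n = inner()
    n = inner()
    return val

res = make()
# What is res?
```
135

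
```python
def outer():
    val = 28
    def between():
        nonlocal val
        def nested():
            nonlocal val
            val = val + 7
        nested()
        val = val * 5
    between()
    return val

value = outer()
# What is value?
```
175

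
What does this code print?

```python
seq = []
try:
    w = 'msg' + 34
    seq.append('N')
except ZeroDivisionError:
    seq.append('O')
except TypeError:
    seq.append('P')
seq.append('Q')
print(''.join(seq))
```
PQ

TypeError is caught by its specific handler, not ZeroDivisionError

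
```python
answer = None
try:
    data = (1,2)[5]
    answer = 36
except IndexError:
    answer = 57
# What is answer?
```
57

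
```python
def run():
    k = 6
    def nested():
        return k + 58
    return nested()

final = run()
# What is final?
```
64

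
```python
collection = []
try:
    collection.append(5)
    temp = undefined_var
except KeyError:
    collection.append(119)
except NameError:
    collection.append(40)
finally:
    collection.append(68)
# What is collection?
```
[5, 40, 68]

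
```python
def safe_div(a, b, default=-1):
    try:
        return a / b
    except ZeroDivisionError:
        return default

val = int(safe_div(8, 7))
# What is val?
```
1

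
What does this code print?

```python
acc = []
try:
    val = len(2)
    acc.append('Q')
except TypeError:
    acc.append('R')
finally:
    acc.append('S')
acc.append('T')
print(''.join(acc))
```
RST

finally always runs, even after exception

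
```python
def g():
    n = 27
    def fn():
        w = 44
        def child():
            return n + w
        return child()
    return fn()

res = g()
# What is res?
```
71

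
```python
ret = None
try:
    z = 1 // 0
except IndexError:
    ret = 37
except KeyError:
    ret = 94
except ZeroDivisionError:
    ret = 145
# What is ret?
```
145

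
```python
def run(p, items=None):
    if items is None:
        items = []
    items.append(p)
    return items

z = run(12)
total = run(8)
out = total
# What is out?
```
[8]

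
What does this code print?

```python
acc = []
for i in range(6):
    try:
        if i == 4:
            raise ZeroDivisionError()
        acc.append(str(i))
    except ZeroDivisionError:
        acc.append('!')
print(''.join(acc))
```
0123!5

Exception on i=4 caught, loop continues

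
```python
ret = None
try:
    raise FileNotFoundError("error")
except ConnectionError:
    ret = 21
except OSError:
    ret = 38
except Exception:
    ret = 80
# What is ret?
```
38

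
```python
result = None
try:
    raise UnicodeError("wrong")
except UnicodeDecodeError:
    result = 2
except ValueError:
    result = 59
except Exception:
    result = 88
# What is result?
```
59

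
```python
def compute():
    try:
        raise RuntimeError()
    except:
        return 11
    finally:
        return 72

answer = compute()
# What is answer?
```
72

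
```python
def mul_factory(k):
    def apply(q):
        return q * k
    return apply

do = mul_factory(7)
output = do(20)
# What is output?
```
140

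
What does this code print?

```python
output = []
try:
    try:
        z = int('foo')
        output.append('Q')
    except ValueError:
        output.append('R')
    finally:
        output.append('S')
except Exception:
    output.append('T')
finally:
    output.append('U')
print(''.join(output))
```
RSU

Both finally blocks run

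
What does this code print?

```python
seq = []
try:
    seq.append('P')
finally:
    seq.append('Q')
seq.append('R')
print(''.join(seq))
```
PQR

try/finally without except, no exception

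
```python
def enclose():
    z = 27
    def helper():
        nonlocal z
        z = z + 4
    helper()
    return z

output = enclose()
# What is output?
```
31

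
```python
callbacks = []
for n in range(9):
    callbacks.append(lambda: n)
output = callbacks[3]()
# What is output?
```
8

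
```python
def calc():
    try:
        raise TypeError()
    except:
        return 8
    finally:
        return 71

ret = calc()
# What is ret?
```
71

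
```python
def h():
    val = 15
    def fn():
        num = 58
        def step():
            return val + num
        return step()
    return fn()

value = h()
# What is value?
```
73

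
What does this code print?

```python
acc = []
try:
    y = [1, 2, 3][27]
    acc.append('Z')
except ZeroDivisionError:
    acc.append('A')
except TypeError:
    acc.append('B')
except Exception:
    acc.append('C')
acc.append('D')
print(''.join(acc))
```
CD

IndexError not specifically caught, falls to Exception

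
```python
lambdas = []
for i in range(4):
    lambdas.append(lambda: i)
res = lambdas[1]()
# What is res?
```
3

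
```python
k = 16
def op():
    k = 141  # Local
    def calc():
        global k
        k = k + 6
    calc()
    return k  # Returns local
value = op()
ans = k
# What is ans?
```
22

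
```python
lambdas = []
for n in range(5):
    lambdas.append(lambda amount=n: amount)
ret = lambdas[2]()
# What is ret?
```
2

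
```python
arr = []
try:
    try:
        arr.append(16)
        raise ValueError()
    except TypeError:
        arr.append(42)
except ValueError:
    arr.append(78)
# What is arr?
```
[16, 78]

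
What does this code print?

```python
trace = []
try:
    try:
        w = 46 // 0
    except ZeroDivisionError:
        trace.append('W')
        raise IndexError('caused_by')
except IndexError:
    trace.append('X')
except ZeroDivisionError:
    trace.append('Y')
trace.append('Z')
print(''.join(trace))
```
WXZ

IndexError raised and caught, original ZeroDivisionError not re-raised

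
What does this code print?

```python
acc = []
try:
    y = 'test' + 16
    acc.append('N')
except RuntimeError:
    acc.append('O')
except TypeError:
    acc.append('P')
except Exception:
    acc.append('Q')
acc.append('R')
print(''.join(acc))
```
PR

TypeError matches before generic Exception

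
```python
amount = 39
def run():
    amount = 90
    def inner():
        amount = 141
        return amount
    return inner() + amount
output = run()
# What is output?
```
231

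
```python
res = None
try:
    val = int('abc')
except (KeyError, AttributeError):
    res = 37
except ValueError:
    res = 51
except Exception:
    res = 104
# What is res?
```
51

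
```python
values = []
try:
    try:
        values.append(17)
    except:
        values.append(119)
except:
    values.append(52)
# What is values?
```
[17]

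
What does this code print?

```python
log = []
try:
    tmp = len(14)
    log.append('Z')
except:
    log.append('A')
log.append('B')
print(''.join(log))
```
AB

Exception raised in try, caught by bare except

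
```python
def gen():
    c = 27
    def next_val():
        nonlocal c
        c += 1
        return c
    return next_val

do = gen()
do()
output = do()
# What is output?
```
29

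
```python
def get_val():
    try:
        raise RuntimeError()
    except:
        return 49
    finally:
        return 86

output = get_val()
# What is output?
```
86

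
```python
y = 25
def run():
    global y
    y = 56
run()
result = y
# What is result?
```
56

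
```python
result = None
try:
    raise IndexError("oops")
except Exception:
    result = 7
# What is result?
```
7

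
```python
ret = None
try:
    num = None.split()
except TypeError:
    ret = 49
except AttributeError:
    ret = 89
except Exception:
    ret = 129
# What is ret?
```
89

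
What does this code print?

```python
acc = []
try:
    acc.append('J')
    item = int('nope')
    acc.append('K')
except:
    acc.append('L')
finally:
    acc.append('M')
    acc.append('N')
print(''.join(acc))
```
JLMN

Code before exception runs, then except, then all of finally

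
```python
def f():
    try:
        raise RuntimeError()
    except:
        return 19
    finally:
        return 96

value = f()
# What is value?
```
96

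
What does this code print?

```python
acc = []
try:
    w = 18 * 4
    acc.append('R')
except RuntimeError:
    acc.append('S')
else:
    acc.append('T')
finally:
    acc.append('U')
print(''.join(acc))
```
RTU

else runs before finally when no exception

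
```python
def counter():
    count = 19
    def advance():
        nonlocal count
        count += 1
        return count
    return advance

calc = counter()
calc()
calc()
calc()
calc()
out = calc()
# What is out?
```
24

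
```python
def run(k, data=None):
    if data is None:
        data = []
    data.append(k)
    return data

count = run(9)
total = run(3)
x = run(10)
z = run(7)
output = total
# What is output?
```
[3]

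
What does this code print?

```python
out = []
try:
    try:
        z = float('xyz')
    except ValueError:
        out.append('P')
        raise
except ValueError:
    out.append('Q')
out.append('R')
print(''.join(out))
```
PQR

raise without argument re-raises current exception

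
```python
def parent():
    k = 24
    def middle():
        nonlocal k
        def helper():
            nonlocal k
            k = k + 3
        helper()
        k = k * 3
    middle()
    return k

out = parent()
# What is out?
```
81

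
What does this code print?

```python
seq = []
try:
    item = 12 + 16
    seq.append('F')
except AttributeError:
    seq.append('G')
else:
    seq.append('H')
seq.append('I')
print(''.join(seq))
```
FHI

else block runs when no exception occurs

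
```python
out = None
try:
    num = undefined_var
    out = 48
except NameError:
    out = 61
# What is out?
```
61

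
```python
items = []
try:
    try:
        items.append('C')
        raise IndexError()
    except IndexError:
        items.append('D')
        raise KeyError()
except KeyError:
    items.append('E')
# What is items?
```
['C', 'D', 'E']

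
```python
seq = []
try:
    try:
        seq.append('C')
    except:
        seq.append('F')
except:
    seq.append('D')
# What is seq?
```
['C']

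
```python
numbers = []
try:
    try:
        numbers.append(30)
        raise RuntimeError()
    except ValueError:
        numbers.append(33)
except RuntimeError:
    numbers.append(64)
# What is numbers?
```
[30, 64]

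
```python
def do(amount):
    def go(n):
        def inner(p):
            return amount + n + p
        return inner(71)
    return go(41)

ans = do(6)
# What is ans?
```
118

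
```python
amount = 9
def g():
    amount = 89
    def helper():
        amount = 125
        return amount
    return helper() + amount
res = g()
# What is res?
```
214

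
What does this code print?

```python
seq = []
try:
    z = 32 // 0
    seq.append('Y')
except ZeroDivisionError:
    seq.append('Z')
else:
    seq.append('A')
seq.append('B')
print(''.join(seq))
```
ZB

else block skipped when exception is caught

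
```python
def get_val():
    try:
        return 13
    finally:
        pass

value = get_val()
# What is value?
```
13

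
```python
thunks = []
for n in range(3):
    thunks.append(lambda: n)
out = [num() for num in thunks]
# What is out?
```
[2, 2, 2]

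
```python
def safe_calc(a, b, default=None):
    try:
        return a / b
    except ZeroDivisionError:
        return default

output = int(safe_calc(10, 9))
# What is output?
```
1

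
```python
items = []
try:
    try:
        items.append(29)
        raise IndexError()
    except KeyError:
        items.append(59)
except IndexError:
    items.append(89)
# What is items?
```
[29, 89]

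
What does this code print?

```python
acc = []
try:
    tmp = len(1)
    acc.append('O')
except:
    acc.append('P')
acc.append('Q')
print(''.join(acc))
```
PQ

Exception raised in try, caught by bare except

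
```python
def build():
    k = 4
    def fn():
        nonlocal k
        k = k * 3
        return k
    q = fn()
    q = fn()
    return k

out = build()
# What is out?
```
36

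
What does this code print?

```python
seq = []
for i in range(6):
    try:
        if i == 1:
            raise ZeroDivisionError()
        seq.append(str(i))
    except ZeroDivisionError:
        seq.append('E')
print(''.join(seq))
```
0E2345

Exception on i=1 caught, loop continues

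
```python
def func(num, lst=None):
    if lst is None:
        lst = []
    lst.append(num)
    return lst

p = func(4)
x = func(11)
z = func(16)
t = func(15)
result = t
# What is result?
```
[15]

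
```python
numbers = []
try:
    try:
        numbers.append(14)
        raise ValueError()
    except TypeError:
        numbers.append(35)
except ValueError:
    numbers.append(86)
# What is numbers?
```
[14, 86]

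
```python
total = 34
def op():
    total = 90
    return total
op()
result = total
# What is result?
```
34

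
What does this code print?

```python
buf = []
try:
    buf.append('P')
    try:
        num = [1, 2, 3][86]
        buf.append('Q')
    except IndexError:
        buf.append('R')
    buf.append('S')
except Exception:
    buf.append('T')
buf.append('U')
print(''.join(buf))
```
PRSU

Inner exception caught by inner handler, outer continues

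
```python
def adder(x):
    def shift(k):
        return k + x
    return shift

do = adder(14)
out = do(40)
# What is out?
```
54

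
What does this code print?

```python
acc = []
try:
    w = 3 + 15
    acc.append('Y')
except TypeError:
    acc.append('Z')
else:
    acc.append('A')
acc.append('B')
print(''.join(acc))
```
YAB

else block runs when no exception occurs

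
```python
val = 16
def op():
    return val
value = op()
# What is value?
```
16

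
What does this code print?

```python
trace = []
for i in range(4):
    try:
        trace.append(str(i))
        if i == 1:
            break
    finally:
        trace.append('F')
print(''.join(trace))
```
0F1F

finally runs even when breaking out of loop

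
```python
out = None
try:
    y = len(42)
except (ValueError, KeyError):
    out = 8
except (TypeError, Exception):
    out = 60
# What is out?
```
60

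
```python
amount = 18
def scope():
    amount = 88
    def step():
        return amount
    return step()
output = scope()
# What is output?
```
88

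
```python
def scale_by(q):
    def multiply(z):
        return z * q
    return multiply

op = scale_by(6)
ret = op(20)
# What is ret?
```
120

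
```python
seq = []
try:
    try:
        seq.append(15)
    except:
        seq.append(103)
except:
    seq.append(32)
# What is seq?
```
[15]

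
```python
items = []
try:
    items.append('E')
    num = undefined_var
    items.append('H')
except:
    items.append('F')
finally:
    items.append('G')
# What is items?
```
['E', 'F', 'G']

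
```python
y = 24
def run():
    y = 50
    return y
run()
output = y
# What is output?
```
24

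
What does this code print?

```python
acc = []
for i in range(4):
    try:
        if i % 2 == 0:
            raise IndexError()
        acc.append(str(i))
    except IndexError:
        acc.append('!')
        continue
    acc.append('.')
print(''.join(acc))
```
!1.!3.

continue in except skips rest of loop body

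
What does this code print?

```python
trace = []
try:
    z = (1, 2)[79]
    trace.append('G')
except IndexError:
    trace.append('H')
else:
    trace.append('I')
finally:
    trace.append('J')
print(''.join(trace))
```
HJ

Exception: except runs, else skipped, finally runs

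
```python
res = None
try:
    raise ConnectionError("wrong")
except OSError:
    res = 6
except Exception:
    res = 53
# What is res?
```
6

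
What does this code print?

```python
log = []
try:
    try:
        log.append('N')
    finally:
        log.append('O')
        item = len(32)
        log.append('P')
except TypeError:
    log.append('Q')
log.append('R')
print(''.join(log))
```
NOQR

Exception in inner finally caught by outer except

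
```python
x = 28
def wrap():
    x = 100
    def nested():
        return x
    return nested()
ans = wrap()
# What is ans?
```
100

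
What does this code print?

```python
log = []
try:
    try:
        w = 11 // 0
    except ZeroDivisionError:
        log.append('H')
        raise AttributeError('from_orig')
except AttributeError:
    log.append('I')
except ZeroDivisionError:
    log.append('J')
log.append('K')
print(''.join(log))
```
HIK

AttributeError raised and caught, original ZeroDivisionError not re-raised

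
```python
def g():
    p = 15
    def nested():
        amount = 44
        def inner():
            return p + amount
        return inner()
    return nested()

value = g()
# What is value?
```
59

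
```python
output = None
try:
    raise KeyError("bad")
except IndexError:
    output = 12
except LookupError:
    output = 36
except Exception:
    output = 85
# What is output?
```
36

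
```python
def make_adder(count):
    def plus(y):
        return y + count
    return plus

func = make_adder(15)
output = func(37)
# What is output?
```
52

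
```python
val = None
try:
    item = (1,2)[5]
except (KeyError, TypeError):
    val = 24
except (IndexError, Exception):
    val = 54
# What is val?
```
54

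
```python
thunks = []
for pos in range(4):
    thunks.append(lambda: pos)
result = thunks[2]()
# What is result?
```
3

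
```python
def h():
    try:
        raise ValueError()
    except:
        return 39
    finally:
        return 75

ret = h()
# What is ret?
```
75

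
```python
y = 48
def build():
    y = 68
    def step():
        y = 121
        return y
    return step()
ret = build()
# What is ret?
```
121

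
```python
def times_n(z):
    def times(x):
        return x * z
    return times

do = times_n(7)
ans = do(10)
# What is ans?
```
70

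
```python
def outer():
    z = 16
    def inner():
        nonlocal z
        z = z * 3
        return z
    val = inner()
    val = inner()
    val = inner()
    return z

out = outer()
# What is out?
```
432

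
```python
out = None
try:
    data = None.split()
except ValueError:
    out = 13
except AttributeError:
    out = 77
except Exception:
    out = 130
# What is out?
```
77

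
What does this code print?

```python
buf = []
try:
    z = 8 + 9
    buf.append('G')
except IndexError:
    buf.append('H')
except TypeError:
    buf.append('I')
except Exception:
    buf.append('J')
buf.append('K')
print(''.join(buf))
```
GK

No exception, try block completes normally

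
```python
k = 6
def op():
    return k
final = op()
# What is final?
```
6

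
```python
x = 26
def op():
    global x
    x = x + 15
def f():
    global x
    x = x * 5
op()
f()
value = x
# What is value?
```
205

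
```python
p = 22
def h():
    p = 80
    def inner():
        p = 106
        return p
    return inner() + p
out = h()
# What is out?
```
186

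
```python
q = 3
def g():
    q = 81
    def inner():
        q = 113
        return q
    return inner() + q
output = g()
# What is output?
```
194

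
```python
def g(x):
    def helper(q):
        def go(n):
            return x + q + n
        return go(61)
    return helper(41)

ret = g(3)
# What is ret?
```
105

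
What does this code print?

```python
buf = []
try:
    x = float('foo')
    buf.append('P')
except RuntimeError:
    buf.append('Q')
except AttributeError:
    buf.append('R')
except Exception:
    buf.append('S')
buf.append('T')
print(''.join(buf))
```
ST

ValueError not specifically caught, falls to Exception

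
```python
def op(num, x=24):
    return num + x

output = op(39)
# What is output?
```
63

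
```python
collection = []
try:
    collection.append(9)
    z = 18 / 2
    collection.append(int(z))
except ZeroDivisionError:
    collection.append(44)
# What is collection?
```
[9, 9]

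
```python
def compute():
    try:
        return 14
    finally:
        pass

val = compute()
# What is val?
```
14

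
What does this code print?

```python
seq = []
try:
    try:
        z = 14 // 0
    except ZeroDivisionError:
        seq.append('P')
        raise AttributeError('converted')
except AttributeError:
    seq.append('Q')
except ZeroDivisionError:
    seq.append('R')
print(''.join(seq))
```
PQ

New AttributeError raised, caught by outer AttributeError handler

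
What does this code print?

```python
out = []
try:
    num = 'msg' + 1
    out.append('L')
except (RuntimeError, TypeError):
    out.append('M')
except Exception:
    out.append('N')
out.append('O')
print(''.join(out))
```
MO

TypeError matches tuple containing it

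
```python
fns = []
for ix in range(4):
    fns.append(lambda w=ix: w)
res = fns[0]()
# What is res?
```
0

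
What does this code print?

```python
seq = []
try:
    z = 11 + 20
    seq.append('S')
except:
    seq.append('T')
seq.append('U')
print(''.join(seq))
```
SU

No exception, try block completes normally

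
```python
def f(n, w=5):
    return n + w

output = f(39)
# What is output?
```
44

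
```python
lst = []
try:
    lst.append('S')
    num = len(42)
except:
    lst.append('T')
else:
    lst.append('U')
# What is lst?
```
['S', 'T']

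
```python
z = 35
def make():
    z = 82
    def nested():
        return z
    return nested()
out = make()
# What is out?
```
82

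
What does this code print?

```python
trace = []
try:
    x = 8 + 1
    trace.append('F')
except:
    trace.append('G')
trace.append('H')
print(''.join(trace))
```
FH

No exception, try block completes normally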